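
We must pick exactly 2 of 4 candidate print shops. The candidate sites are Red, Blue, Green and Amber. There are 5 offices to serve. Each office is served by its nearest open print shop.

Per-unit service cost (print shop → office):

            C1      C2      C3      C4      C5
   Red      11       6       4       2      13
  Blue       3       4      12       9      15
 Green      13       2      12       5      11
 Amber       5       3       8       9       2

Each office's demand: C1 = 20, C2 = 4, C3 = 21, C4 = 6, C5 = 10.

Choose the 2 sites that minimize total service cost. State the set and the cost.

With exactly 2 open, each office uses its cheapest among the chosen.
{Red, Amber}: C1→Amber 5·20=100, C2→Amber 3·4=12, C3→Red 4·21=84, C4→Red 2·6=12, C5→Amber 2·10=20. Service cost 228.
{Red, Blue}: service cost 302
{Blue, Amber}: service cost 314
Among all 6 size-2 choices, {Red, Amber} is lowest.

Choose Red and Amber; total service cost 228.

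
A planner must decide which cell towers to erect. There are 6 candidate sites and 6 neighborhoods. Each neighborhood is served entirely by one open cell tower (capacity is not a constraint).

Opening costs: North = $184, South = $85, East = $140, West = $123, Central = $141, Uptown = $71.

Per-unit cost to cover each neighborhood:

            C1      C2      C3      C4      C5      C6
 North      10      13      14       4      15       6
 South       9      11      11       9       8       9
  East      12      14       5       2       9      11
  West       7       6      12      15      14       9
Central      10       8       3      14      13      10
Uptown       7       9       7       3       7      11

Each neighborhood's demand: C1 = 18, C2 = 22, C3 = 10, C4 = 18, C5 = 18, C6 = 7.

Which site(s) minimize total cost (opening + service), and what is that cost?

For any fixed open set, each neighborhood goes to its cheapest open site; total = fixed + service.
{Uptown}: C1→Uptown 7·18=126, C2→Uptown 9·22=198, C3→Uptown 7·10=70, C4→Uptown 3·18=54, C5→Uptown 7·18=126, C6→Uptown 11·7=77. Service 651; fixed 71; total 722.
{West, Uptown}: C1→West 7·18=126, C2→West 6·22=132, C3→Uptown 7·10=70, C4→Uptown 3·18=54, C5→Uptown 7·18=126, C6→West 9·7=63. Service 571; fixed 194; total 765.
{South, Uptown}: C1→Uptown 7·18=126, C2→Uptown 9·22=198, C3→Uptown 7·10=70, C4→Uptown 3·18=54, C5→Uptown 7·18=126, C6→South 9·7=63. Service 637; fixed 156; total 793.
{North, South, East, West, Central, Uptown}: C1→West 7·18=126, C2→West 6·22=132, C3→Central 3·10=30, C4→East 2·18=36, C5→Uptown 7·18=126, C6→North 6·7=42. Service 492; fixed 744; total 1236.
No other subset beats 722.

Open Uptown only; minimum total cost 722.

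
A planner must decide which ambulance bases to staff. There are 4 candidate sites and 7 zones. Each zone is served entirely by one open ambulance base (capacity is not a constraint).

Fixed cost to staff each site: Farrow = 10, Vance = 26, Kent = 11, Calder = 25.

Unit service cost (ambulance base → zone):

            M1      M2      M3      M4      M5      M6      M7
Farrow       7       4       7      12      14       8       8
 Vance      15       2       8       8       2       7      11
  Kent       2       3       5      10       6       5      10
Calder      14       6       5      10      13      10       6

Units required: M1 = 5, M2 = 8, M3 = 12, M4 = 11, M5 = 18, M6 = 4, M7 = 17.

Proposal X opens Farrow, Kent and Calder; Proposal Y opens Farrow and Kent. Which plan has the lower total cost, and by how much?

Proposal X is cheaper by 9.

Proposal X: {Farrow, Kent, Calder}: M1→Kent 2·5=10, M2→Kent 3·8=24, M3→Kent 5·12=60, M4→Kent 10·11=110, M5→Kent 6·18=108, M6→Kent 5·4=20, M7→Calder 6·17=102. Service 434; fixed 46; total 480.
Proposal Y: {Farrow, Kent}: M1→Kent 2·5=10, M2→Kent 3·8=24, M3→Kent 5·12=60, M4→Kent 10·11=110, M5→Kent 6·18=108, M6→Kent 5·4=20, M7→Farrow 8·17=136. Service 468; fixed 21; total 489.
Difference: |480 − 489| = 9.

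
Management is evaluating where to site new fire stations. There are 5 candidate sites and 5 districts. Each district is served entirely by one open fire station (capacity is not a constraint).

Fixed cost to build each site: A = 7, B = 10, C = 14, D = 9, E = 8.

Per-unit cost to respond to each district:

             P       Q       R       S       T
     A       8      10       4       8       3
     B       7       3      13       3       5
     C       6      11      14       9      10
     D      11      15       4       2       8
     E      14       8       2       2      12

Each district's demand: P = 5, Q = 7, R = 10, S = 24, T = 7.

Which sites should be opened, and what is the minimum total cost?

Open A, B and E; minimum total cost 170.

For any fixed open set, each district goes to its cheapest open site; total = fixed + service.
{A, B, E}: P→B 7·5=35, Q→B 3·7=21, R→E 2·10=20, S→E 2·24=48, T→A 3·7=21. Service 145; fixed 25; total 170.
{B, E}: P→B 7·5=35, Q→B 3·7=21, R→E 2·10=20, S→E 2·24=48, T→B 5·7=35. Service 159; fixed 18; total 177.
{A, B, C, E}: P→C 6·5=30, Q→B 3·7=21, R→E 2·10=20, S→E 2·24=48, T→A 3·7=21. Service 140; fixed 39; total 179.
{A, B, C, D, E}: service 140 + fixed 48 = 188
No other subset beats 170.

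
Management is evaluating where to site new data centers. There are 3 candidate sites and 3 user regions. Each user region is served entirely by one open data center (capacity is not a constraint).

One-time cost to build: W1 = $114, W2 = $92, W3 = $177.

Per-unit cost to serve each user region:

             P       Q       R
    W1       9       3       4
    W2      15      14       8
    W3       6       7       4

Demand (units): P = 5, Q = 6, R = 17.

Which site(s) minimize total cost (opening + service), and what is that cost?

For any fixed open set, each user region goes to its cheapest open site; total = fixed + service.
{W1}: P→W1 9·5=45, Q→W1 3·6=18, R→W1 4·17=68. Service 131; fixed 114; total 245.
{W3}: service 140 + fixed 177 = 317
{W1, W2}: service 131 + fixed 206 = 337
{W1, W2, W3}: P→W3 6·5=30, Q→W1 3·6=18, R→W1 4·17=68. Service 116; fixed 383; total 499.
No other subset beats 245.

Open W1 only; minimum total cost 245.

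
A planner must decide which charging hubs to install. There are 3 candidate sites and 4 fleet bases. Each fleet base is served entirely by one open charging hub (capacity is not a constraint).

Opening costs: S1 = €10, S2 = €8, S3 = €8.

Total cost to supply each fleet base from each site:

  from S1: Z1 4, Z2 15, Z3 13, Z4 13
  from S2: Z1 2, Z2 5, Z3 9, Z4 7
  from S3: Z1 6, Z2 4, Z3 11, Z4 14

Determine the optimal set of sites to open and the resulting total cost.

Open S2 only; minimum total cost 31.

For any fixed open set, each fleet base goes to its cheapest open site; total = fixed + service.
{S2}: Z1→S2 2, Z2→S2 5, Z3→S2 9, Z4→S2 7. Service 23; fixed 8; total 31.
{S2, S3}: Z1→S2 2, Z2→S3 4, Z3→S2 9, Z4→S2 7. Service 22; fixed 16; total 38.
{S1, S2}: service 23 + fixed 18 = 41
{S1, S2, S3}: service 22 + fixed 26 = 48
No other subset beats 31.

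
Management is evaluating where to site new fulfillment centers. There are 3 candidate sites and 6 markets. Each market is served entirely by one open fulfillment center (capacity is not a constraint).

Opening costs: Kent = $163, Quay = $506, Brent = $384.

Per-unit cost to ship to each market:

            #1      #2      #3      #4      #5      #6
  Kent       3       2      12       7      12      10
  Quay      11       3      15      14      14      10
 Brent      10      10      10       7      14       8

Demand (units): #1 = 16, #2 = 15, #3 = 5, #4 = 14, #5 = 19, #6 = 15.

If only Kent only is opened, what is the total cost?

Each market is assigned to its cheapest site among the open ones.
{Kent}: #1→Kent 3·16=48, #2→Kent 2·15=30, #3→Kent 12·5=60, #4→Kent 7·14=98, #5→Kent 12·19=228, #6→Kent 10·15=150. Service 614; fixed 163; total 777.

Total cost: 777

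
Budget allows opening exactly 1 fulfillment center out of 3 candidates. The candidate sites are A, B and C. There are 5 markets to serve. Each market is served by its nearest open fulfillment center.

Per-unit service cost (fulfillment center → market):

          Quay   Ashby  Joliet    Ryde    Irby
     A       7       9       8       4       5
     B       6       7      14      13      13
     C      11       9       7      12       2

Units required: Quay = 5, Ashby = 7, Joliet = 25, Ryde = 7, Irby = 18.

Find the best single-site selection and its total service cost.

With exactly 1 open, each market uses its cheapest among the chosen.
{C}: Quay→C 11·5=55, Ashby→C 9·7=63, Joliet→C 7·25=175, Ryde→C 12·7=84, Irby→C 2·18=36. Service cost 413.
{A}: service cost 416
{B}: service cost 754
Among all 3 size-1 choices, {C} is lowest.

Choose C only; total service cost 413.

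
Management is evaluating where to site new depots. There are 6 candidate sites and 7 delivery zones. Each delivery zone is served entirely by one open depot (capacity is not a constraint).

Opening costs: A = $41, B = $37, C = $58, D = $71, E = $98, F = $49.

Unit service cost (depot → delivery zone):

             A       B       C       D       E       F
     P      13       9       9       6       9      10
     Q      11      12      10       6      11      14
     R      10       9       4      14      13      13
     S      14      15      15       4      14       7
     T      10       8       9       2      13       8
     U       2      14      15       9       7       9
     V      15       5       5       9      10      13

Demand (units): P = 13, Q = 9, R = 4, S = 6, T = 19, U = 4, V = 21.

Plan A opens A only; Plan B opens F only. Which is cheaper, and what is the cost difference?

Plan B is cheaper by 86.

Plan A: {A}: P→A 13·13=169, Q→A 11·9=99, R→A 10·4=40, S→A 14·6=84, T→A 10·19=190, U→A 2·4=8, V→A 15·21=315. Service 905; fixed 41; total 946.
Plan B: {F}: P→F 10·13=130, Q→F 14·9=126, R→F 13·4=52, S→F 7·6=42, T→F 8·19=152, U→F 9·4=36, V→F 13·21=273. Service 811; fixed 49; total 860.
Difference: |946 − 860| = 86.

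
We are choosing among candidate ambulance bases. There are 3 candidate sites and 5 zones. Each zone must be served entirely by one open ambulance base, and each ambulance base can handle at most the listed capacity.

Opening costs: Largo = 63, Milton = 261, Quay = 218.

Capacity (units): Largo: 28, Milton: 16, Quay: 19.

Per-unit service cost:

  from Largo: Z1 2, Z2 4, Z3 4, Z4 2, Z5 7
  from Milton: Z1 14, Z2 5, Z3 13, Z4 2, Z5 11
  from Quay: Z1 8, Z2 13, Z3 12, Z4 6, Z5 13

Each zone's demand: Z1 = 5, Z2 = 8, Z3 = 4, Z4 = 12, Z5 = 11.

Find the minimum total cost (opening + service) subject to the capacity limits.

Open {Largo, Milton}: Z1→Largo 2·5=10, Z2→Largo 4·8=32, Z3→Largo 4·4=16, Z4→Milton 2·12=24, Z5→Largo 7·11=77.
Loads: Largo carries 28/28, Milton carries 12/16. Service 159; fixed 324; total 483.
Next best feasible plan costs 488.

Minimum total cost: 483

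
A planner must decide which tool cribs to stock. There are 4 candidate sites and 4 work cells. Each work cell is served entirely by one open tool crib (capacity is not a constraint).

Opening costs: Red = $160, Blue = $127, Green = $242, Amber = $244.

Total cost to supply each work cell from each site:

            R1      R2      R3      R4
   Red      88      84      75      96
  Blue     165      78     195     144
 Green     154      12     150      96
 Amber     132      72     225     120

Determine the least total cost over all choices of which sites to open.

For any fixed open set, each work cell goes to its cheapest open site; total = fixed + service.
{Red}: R1→Red 88, R2→Red 84, R3→Red 75, R4→Red 96. Service 343; fixed 160; total 503.
{Red, Blue}: service 337 + fixed 287 = 624
{Green}: service 412 + fixed 242 = 654
{Red, Blue, Green, Amber}: service 271 + fixed 773 = 1044
No other subset beats 503.

Minimum total cost: 503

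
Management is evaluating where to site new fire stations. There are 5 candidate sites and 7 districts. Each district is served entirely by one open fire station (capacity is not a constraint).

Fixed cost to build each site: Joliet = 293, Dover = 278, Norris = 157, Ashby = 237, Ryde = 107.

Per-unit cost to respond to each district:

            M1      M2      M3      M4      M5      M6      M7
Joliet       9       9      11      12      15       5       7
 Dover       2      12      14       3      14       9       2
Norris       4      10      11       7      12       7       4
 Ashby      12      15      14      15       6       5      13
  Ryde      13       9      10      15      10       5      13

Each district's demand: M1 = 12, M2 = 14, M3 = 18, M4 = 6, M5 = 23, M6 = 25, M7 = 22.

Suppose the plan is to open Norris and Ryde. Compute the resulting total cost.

Each district is assigned to its cheapest site among the open ones.
{Norris, Ryde}: M1→Norris 4·12=48, M2→Ryde 9·14=126, M3→Ryde 10·18=180, M4→Norris 7·6=42, M5→Ryde 10·23=230, M6→Ryde 5·25=125, M7→Norris 4·22=88. Service 839; fixed 264; total 1103.

Total cost: 1103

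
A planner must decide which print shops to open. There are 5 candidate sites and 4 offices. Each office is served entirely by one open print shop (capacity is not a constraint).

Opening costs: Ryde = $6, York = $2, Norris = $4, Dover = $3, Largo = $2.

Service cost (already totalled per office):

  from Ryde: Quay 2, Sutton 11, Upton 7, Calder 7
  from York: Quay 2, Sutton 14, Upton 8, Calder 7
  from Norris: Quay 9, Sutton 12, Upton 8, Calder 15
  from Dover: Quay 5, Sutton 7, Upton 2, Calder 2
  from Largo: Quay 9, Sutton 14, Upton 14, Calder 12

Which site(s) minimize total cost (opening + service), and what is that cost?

Open York and Dover; minimum total cost 18.

For any fixed open set, each office goes to its cheapest open site; total = fixed + service.
{York, Dover}: Quay→York 2, Sutton→Dover 7, Upton→Dover 2, Calder→Dover 2. Service 13; fixed 5; total 18.
{Dover}: service 16 + fixed 3 = 19
{York, Dover, Largo}: service 13 + fixed 7 = 20
{Ryde, York, Norris, Dover, Largo}: Quay→Ryde 2, Sutton→Dover 7, Upton→Dover 2, Calder→Dover 2. Service 13; fixed 17; total 30.
No other subset beats 18.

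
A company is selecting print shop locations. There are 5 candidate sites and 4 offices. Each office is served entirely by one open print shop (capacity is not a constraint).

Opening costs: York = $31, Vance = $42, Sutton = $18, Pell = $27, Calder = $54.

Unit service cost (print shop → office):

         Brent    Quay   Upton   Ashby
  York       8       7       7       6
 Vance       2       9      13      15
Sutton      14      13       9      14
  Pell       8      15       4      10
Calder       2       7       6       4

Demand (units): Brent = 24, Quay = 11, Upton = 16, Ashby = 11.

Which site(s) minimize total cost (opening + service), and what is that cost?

Open Pell and Calder; minimum total cost 314.

For any fixed open set, each office goes to its cheapest open site; total = fixed + service.
{Pell, Calder}: Brent→Calder 2·24=48, Quay→Calder 7·11=77, Upton→Pell 4·16=64, Ashby→Calder 4·11=44. Service 233; fixed 81; total 314.
{Calder}: service 265 + fixed 54 = 319
{Sutton, Pell, Calder}: service 233 + fixed 99 = 332
{York, Vance, Sutton, Pell, Calder}: service 233 + fixed 172 = 405
No other subset beats 314.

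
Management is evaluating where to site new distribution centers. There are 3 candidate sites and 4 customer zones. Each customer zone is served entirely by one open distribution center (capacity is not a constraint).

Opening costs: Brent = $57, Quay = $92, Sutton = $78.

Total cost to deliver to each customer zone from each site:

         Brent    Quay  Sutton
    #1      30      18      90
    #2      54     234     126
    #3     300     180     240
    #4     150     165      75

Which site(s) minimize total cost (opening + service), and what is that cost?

Open Brent and Sutton; minimum total cost 534.

For any fixed open set, each customer zone goes to its cheapest open site; total = fixed + service.
{Brent, Sutton}: #1→Brent 30, #2→Brent 54, #3→Sutton 240, #4→Sutton 75. Service 399; fixed 135; total 534.
{Brent, Quay}: service 402 + fixed 149 = 551
{Brent, Quay, Sutton}: #1→Quay 18, #2→Brent 54, #3→Quay 180, #4→Sutton 75. Service 327; fixed 227; total 554.
{Brent}: service 534 + fixed 57 = 591
No other subset beats 534.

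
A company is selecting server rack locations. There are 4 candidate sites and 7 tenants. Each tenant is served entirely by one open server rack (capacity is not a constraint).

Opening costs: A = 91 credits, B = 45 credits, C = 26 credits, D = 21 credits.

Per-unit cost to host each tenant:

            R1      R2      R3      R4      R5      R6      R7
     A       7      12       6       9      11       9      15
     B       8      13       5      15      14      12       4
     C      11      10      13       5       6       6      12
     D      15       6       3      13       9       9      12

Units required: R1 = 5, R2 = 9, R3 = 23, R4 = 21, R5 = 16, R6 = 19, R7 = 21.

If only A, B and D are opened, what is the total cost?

Each tenant is assigned to its cheapest site among the open ones.
{A, B, D}: R1→A 7·5=35, R2→D 6·9=54, R3→D 3·23=69, R4→A 9·21=189, R5→D 9·16=144, R6→A 9·19=171, R7→B 4·21=84. Service 746; fixed 157; total 903.

Total cost: 903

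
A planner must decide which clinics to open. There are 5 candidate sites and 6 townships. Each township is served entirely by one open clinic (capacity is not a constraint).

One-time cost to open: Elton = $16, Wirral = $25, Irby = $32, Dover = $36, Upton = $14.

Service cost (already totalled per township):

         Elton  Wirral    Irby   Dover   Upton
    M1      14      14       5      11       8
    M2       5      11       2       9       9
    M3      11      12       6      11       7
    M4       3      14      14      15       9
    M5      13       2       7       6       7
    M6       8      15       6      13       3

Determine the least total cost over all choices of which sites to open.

For any fixed open set, each township goes to its cheapest open site; total = fixed + service.
{Upton}: M1→Upton 8, M2→Upton 9, M3→Upton 7, M4→Upton 9, M5→Upton 7, M6→Upton 3. Service 43; fixed 14; total 57.
{Elton, Upton}: M1→Upton 8, M2→Elton 5, M3→Upton 7, M4→Elton 3, M5→Upton 7, M6→Upton 3. Service 33; fixed 30; total 63.
{Elton}: service 54 + fixed 16 = 70
{Elton, Wirral, Irby, Dover, Upton}: service 21 + fixed 123 = 144
No other subset beats 57.

Minimum total cost: 57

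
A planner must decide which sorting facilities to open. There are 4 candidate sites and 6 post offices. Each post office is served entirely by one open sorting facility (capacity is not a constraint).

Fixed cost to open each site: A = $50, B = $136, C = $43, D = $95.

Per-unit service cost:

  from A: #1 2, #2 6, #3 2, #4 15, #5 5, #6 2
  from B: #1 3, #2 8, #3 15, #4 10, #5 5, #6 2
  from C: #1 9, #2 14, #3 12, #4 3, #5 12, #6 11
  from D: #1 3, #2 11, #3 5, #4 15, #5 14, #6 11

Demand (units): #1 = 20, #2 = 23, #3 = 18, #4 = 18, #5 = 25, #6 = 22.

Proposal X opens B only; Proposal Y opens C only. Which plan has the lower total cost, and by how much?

Proposal X: {B}: #1→B 3·20=60, #2→B 8·23=184, #3→B 15·18=270, #4→B 10·18=180, #5→B 5·25=125, #6→B 2·22=44. Service 863; fixed 136; total 999.
Proposal Y: {C}: #1→C 9·20=180, #2→C 14·23=322, #3→C 12·18=216, #4→C 3·18=54, #5→C 12·25=300, #6→C 11·22=242. Service 1314; fixed 43; total 1357.
Difference: |999 − 1357| = 358.

Proposal X is cheaper by 358.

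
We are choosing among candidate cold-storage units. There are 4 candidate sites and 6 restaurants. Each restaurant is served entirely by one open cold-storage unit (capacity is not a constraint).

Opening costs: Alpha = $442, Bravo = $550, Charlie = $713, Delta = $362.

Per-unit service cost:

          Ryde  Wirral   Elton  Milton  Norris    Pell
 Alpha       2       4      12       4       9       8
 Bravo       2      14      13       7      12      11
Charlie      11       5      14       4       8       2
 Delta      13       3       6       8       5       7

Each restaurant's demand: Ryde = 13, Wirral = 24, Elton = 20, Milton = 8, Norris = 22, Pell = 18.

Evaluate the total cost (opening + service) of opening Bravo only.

Each restaurant is assigned to its cheapest site among the open ones.
{Bravo}: Ryde→Bravo 2·13=26, Wirral→Bravo 14·24=336, Elton→Bravo 13·20=260, Milton→Bravo 7·8=56, Norris→Bravo 12·22=264, Pell→Bravo 11·18=198. Service 1140; fixed 550; total 1690.

Total cost: 1690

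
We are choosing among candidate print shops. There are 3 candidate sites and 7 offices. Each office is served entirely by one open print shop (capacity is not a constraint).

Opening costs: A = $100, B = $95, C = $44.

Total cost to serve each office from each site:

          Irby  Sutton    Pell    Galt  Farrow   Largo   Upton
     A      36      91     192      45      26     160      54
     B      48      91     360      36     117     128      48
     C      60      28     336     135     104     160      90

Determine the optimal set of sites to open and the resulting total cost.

Open A and C; minimum total cost 685.

For any fixed open set, each office goes to its cheapest open site; total = fixed + service.
{A, C}: Irby→A 36, Sutton→C 28, Pell→A 192, Galt→A 45, Farrow→A 26, Largo→A 160, Upton→A 54. Service 541; fixed 144; total 685.
{A}: Irby→A 36, Sutton→A 91, Pell→A 192, Galt→A 45, Farrow→A 26, Largo→A 160, Upton→A 54. Service 604; fixed 100; total 704.
{A, B, C}: Irby→A 36, Sutton→C 28, Pell→A 192, Galt→B 36, Farrow→A 26, Largo→B 128, Upton→B 48. Service 494; fixed 239; total 733.
{C}: service 913 + fixed 44 = 957
No other subset beats 685.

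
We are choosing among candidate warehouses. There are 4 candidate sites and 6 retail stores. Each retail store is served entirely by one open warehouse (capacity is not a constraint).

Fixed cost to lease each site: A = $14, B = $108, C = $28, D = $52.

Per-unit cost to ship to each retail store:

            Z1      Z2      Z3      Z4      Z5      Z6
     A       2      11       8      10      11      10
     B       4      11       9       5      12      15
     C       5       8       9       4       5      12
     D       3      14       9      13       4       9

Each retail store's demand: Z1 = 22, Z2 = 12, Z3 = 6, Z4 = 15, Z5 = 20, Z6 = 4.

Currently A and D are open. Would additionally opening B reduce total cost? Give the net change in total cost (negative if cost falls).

Current service cost with {A, D}: 490.
Adding B: each retail store re-picks its cheapest; new service cost 415, saving 75.
Extra fixed cost: 108. Net change = 108 − 75 = 33.
(Totals: 556 → 589.)

No — net change +33 (cost rises by 33).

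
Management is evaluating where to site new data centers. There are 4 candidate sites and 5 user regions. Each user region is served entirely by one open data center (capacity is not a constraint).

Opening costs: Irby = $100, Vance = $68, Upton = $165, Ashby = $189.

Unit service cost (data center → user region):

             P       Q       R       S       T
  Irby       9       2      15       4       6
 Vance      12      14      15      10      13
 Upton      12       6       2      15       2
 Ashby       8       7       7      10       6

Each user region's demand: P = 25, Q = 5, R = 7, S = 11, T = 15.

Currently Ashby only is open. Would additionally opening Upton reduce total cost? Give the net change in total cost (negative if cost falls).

No — net change +65 (cost rises by 65).

Current service cost with {Ashby}: 484.
Adding Upton: each user region re-picks its cheapest; new service cost 384, saving 100.
Extra fixed cost: 165. Net change = 165 − 100 = 65.
(Totals: 673 → 738.)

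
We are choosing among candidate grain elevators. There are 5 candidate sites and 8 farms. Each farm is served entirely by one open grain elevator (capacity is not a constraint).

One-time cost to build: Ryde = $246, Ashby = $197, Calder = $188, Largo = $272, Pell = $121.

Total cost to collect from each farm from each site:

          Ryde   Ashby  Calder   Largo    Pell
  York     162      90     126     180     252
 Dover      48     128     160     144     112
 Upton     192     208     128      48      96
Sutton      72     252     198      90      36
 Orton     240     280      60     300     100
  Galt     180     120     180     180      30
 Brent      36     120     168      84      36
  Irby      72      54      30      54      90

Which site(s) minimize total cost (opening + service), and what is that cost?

Open Calder and Pell; minimum total cost 835.

For any fixed open set, each farm goes to its cheapest open site; total = fixed + service.
{Calder, Pell}: York→Calder 126, Dover→Pell 112, Upton→Pell 96, Sutton→Pell 36, Orton→Calder 60, Galt→Pell 30, Brent→Pell 36, Irby→Calder 30. Service 526; fixed 309; total 835.
{Ashby, Pell}: York→Ashby 90, Dover→Pell 112, Upton→Pell 96, Sutton→Pell 36, Orton→Pell 100, Galt→Pell 30, Brent→Pell 36, Irby→Ashby 54. Service 554; fixed 318; total 872.
{Pell}: York→Pell 252, Dover→Pell 112, Upton→Pell 96, Sutton→Pell 36, Orton→Pell 100, Galt→Pell 30, Brent→Pell 36, Irby→Pell 90. Service 752; fixed 121; total 873.
{Ryde, Ashby, Calder, Largo, Pell}: York→Ashby 90, Dover→Ryde 48, Upton→Largo 48, Sutton→Pell 36, Orton→Calder 60, Galt→Pell 30, Brent→Ryde 36, Irby→Calder 30. Service 378; fixed 1024; total 1402.
No other subset beats 835.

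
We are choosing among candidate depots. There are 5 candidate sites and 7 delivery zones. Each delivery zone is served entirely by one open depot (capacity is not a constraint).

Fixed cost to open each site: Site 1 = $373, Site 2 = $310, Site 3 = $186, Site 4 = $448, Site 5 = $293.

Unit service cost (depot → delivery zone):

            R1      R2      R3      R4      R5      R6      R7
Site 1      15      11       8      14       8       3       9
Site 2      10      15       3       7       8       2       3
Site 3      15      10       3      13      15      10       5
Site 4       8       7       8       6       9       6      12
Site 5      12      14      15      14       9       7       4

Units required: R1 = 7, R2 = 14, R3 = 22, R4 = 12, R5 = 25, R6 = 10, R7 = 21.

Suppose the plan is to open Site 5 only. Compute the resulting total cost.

Total cost: 1450

Each delivery zone is assigned to its cheapest site among the open ones.
{Site 5}: R1→Site 5 12·7=84, R2→Site 5 14·14=196, R3→Site 5 15·22=330, R4→Site 5 14·12=168, R5→Site 5 9·25=225, R6→Site 5 7·10=70, R7→Site 5 4·21=84. Service 1157; fixed 293; total 1450.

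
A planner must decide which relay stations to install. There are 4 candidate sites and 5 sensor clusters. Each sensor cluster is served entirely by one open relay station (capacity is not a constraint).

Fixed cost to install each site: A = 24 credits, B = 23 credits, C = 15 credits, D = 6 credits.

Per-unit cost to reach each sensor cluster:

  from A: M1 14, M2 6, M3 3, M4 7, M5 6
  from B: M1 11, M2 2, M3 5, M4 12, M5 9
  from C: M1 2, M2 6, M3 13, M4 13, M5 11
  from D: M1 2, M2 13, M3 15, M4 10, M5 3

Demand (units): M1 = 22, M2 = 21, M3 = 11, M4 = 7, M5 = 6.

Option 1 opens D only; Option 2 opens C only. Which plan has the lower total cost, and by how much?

Option 1: {D}: M1→D 2·22=44, M2→D 13·21=273, M3→D 15·11=165, M4→D 10·7=70, M5→D 3·6=18. Service 570; fixed 6; total 576.
Option 2: {C}: M1→C 2·22=44, M2→C 6·21=126, M3→C 13·11=143, M4→C 13·7=91, M5→C 11·6=66. Service 470; fixed 15; total 485.
Difference: |576 − 485| = 91.

Option 2 is cheaper by 91.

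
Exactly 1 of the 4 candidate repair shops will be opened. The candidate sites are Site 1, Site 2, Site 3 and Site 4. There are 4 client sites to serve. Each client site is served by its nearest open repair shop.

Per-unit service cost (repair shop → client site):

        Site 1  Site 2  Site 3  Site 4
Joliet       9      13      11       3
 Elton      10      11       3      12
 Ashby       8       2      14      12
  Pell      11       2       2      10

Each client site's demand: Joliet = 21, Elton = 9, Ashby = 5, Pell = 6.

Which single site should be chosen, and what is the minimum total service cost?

Choose Site 4 only; total service cost 291.

With exactly 1 open, each client site uses its cheapest among the chosen.
{Site 4}: Joliet→Site 4 3·21=63, Elton→Site 4 12·9=108, Ashby→Site 4 12·5=60, Pell→Site 4 10·6=60. Service cost 291.
{Site 3}: service cost 340
{Site 1}: service cost 385
Among all 4 size-1 choices, {Site 4} is lowest.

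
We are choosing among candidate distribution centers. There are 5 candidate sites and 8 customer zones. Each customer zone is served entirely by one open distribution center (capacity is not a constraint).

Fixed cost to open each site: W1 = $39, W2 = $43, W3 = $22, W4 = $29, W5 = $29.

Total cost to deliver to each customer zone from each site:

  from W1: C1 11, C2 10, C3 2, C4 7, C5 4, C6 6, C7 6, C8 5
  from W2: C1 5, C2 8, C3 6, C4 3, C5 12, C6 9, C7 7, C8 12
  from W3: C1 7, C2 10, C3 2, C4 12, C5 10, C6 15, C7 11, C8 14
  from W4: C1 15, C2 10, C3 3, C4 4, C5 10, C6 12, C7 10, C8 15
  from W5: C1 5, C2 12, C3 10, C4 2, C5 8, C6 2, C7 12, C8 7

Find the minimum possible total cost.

Minimum total cost: 87

For any fixed open set, each customer zone goes to its cheapest open site; total = fixed + service.
{W5}: C1→W5 5, C2→W5 12, C3→W5 10, C4→W5 2, C5→W5 8, C6→W5 2, C7→W5 12, C8→W5 7. Service 58; fixed 29; total 87.
{W1}: service 51 + fixed 39 = 90
{W3, W5}: service 47 + fixed 51 = 98
{W1, W2, W3, W4, W5}: service 34 + fixed 162 = 196
No other subset beats 87.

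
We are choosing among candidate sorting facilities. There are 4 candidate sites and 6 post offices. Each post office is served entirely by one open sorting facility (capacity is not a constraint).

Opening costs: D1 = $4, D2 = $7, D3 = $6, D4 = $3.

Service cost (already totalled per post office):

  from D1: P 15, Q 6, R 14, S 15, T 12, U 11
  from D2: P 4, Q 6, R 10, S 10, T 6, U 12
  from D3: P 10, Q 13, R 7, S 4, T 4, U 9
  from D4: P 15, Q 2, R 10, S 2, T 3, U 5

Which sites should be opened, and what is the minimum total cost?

For any fixed open set, each post office goes to its cheapest open site; total = fixed + service.
{D2, D4}: P→D2 4, Q→D4 2, R→D2 10, S→D4 2, T→D4 3, U→D4 5. Service 26; fixed 10; total 36.
{D3, D4}: service 29 + fixed 9 = 38
{D2, D3, D4}: service 23 + fixed 16 = 39
{D1, D2, D3, D4}: P→D2 4, Q→D4 2, R→D3 7, S→D4 2, T→D4 3, U→D4 5. Service 23; fixed 20; total 43.
(All 15 nonempty subsets were checked; D2 and D4 is lowest.)

Open D2 and D4; minimum total cost 36.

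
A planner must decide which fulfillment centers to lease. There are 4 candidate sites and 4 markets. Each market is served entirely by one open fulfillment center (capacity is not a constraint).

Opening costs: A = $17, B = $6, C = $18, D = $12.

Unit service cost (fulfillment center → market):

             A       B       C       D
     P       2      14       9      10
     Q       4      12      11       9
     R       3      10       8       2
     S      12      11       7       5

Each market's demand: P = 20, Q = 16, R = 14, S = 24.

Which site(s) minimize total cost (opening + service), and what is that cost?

For any fixed open set, each market goes to its cheapest open site; total = fixed + service.
{A, D}: P→A 2·20=40, Q→A 4·16=64, R→D 2·14=28, S→D 5·24=120. Service 252; fixed 29; total 281.
{A, B, D}: service 252 + fixed 35 = 287
{A, C, D}: service 252 + fixed 47 = 299
{A, B, C, D}: P→A 2·20=40, Q→A 4·16=64, R→D 2·14=28, S→D 5·24=120. Service 252; fixed 53; total 305.
(All 15 nonempty subsets were checked; A and D is lowest.)

Open A and D; minimum total cost 281.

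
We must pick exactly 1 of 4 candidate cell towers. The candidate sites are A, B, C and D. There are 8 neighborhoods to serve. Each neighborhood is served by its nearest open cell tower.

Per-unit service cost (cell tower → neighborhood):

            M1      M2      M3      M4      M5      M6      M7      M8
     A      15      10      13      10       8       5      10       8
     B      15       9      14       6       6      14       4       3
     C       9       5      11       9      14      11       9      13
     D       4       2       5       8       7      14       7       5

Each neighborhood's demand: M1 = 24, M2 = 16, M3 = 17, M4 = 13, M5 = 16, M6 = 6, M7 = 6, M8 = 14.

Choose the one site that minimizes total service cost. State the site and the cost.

With exactly 1 open, each neighborhood uses its cheapest among the chosen.
{D}: M1→D 4·24=96, M2→D 2·16=32, M3→D 5·17=85, M4→D 8·13=104, M5→D 7·16=112, M6→D 14·6=84, M7→D 7·6=42, M8→D 5·14=70. Service cost 625.
{B}: service cost 1066
{C}: service cost 1126
Among all 4 size-1 choices, {D} is lowest.

Choose D only; total service cost 625.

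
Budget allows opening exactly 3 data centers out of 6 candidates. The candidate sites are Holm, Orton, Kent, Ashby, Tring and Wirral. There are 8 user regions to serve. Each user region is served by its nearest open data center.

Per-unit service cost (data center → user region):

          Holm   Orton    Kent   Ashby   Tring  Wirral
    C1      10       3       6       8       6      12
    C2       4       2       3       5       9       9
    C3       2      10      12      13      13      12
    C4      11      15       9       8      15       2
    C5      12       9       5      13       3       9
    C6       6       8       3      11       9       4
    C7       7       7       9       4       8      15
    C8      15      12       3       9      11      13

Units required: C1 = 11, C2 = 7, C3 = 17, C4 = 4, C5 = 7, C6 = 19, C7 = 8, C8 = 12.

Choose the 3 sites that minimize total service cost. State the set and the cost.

Choose Holm, Orton and Kent; total service cost 301.

With exactly 3 open, each user region uses its cheapest among the chosen.
{Holm, Orton, Kent}: C1→Orton 3·11=33, C2→Orton 2·7=14, C3→Holm 2·17=34, C4→Kent 9·4=36, C5→Kent 5·7=35, C6→Kent 3·19=57, C7→Holm 7·8=56, C8→Kent 3·12=36. Service cost 301.
{Holm, Kent, Ashby}: service cost 313
{Holm, Kent, Wirral}: service cost 313
Among all 20 size-3 choices, {Holm, Orton, Kent} is lowest.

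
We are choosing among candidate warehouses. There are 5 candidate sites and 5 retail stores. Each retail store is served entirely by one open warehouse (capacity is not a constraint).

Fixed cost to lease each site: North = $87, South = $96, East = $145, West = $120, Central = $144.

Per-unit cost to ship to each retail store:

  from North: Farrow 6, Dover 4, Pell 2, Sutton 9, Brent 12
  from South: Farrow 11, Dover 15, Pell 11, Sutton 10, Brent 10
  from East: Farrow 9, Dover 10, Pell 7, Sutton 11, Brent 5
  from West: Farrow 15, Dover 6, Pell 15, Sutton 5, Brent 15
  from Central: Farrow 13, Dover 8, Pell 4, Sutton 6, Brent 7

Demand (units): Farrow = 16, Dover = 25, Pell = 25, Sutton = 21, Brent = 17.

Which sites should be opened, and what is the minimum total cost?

For any fixed open set, each retail store goes to its cheapest open site; total = fixed + service.
{North, Central}: Farrow→North 6·16=96, Dover→North 4·25=100, Pell→North 2·25=50, Sutton→Central 6·21=126, Brent→Central 7·17=119. Service 491; fixed 231; total 722.
{North}: service 639 + fixed 87 = 726
{North, East}: service 520 + fixed 232 = 752
{North, South, East, West, Central}: service 436 + fixed 592 = 1028
No other subset beats 722.

Open North and Central; minimum total cost 722.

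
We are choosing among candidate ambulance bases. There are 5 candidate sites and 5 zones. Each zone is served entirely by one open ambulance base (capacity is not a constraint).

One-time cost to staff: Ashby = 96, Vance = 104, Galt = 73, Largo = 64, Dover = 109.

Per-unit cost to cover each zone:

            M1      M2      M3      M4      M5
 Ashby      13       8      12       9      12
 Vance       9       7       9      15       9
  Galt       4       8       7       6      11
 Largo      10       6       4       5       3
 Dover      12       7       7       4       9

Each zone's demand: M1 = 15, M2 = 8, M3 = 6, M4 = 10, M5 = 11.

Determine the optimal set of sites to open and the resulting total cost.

For any fixed open set, each zone goes to its cheapest open site; total = fixed + service.
{Galt, Largo}: M1→Galt 4·15=60, M2→Largo 6·8=48, M3→Largo 4·6=24, M4→Largo 5·10=50, M5→Largo 3·11=33. Service 215; fixed 137; total 352.
{Largo}: service 305 + fixed 64 = 369
{Galt}: service 347 + fixed 73 = 420
{Ashby, Vance, Galt, Largo, Dover}: service 205 + fixed 446 = 651
No other subset beats 352.

Open Galt and Largo; minimum total cost 352.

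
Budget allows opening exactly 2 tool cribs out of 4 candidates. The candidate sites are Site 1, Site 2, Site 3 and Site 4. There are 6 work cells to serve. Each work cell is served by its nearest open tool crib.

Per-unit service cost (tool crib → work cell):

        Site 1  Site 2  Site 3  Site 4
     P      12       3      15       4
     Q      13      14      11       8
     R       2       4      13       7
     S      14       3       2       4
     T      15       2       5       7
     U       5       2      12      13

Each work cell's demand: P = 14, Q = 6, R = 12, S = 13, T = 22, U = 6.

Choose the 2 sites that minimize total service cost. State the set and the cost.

With exactly 2 open, each work cell uses its cheapest among the chosen.
{Site 2, Site 4}: P→Site 2 3·14=42, Q→Site 4 8·6=48, R→Site 2 4·12=48, S→Site 2 3·13=39, T→Site 2 2·22=44, U→Site 2 2·6=12. Service cost 233.
{Site 2, Site 3}: service cost 238
{Site 1, Site 2}: service cost 239
Among all 6 size-2 choices, {Site 2, Site 4} is lowest.

Choose Site 2 and Site 4; total service cost 233.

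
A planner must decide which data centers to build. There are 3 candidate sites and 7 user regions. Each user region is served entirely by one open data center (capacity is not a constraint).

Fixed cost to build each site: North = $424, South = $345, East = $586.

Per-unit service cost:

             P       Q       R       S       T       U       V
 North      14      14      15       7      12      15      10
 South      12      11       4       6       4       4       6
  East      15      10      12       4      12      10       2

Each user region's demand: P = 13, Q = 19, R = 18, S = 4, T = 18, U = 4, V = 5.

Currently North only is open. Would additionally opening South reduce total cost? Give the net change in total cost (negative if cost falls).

Current service cost with {North}: 1072.
Adding South: each user region re-picks its cheapest; new service cost 579, saving 493.
Extra fixed cost: 345. Net change = 345 − 493 = -148.
(Totals: 1496 → 1348.)

Yes — net change −148 (cost falls by 148).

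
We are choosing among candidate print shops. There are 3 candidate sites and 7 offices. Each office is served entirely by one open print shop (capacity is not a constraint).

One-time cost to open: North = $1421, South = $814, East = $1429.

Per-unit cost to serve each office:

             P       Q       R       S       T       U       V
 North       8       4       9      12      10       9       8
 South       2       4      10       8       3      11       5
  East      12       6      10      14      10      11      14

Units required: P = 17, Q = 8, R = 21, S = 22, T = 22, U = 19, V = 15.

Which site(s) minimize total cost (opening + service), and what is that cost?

For any fixed open set, each office goes to its cheapest open site; total = fixed + service.
{South}: P→South 2·17=34, Q→South 4·8=32, R→South 10·21=210, S→South 8·22=176, T→South 3·22=66, U→South 11·19=209, V→South 5·15=75. Service 802; fixed 814; total 1616.
{North}: service 1132 + fixed 1421 = 2553
{East}: P→East 12·17=204, Q→East 6·8=48, R→East 10·21=210, S→East 14·22=308, T→East 10·22=220, U→East 11·19=209, V→East 14·15=210. Service 1409; fixed 1429; total 2838.
{North, South, East}: service 743 + fixed 3664 = 4407
(All 7 nonempty subsets were checked; South only is lowest.)

Open South only; minimum total cost 1616.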